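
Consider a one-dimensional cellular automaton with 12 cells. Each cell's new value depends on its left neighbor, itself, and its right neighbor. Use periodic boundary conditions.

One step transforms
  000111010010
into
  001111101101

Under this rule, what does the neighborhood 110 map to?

At position 5 the neighborhood is 110; the next row has 1 there.

1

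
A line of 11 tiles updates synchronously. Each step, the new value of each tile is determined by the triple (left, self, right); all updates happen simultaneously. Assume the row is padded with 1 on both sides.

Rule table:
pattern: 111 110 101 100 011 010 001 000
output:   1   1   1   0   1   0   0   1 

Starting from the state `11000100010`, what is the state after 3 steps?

11100001101

11010001001
11100100001
11100001101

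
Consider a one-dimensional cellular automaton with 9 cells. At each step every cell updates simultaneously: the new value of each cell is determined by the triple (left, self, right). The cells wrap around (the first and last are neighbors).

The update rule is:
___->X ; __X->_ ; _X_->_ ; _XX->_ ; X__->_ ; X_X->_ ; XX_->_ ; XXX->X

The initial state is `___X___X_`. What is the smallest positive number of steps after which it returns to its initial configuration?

2

step 1: XX___X___
step 2: ___X___X_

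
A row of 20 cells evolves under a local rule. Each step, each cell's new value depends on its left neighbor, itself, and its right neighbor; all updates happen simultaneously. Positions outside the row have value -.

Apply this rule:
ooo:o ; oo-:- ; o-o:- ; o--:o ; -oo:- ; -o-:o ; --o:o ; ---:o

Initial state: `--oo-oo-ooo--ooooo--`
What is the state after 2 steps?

--oooooooo-----o----

step 1: oo-------o-oo-ooo-oo
step 2: --oooooooo-----o----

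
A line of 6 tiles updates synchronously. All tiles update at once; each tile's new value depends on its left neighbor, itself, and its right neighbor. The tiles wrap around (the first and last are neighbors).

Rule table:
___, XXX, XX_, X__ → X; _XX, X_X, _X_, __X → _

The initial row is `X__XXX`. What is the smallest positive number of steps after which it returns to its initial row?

XX__XX
XXX__X
XXXX__
_XXXX_
__XXXX
X__XXX

6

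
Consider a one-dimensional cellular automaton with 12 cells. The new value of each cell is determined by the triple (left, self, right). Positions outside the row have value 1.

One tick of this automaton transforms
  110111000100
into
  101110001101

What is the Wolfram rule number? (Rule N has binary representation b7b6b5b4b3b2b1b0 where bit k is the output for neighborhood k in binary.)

position 0: 111 → 1  (bit 7 = 1)
position 1: 110 → 0  (bit 6 = 0)
position 2: 101 → 1  (bit 5 = 1)
position 6: 100 → 0  (bit 4 = 0)
position 3: 011 → 1  (bit 3 = 1)
position 9: 010 → 1  (bit 2 = 1)
position 8: 001 → 1  (bit 1 = 1)
position 7: 000 → 0  (bit 0 = 0)
bits b7..b0 = 10101110 = 174

174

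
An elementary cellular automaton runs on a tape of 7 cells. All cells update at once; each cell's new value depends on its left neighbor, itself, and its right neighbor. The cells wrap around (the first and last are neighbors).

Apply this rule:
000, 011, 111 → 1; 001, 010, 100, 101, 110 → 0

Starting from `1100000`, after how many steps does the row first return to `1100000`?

1001110
0001100
1101001
1000001
0011101
0011000
1010011
0000011
0111010
0110000
0100111
0000110
1110100
1100000

14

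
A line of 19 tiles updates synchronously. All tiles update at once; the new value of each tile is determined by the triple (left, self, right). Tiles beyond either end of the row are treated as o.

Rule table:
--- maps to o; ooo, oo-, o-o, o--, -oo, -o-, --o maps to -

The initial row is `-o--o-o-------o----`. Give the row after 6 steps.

-oooooo-------o----

--------ooooo---oo-
-oooooo-------o----
--------ooooo---oo-  (repeats step 1; period 2)
step 6: -oooooo-------o----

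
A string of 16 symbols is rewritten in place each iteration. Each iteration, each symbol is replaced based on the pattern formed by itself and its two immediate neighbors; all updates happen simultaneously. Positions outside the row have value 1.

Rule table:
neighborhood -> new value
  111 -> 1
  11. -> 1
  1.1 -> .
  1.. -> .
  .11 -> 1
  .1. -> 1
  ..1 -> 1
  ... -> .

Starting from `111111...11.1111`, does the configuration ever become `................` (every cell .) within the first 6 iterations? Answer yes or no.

111111..111.1111
111111.1111.1111
111111.1111.1111  (fixed point — unchanged through iteration 6)
iteration 6 is 111111.1111.1111, still not uniform .

no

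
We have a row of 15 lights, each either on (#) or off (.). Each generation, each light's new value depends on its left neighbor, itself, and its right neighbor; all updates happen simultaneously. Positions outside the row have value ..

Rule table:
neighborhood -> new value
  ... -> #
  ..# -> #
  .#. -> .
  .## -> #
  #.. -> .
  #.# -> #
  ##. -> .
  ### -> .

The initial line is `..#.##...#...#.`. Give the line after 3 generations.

##.##..##..##..
#.##..##..##..#
.##..##..##..#.

.##..##..##..#.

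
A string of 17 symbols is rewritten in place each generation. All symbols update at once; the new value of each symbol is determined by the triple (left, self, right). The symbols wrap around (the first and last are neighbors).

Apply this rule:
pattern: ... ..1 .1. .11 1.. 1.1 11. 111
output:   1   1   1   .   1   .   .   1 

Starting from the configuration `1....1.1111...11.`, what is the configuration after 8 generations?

generation 1: 111111..11.111...
generation 2: .1111.11....1.111
generation 3: ..11....11111..1.
generation 4: 11..1111.111.1111
generation 5: 1.11.11...1...111
generation 6: .......1111111.11
generation 7: 1111111.11111....
generation 8: .11111...111.1111

.11111...111.1111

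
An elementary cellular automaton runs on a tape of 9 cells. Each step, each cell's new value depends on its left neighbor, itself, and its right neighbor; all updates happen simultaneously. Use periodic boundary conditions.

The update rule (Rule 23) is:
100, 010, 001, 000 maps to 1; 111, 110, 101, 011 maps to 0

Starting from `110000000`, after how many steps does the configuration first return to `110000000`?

2

001111111
110000000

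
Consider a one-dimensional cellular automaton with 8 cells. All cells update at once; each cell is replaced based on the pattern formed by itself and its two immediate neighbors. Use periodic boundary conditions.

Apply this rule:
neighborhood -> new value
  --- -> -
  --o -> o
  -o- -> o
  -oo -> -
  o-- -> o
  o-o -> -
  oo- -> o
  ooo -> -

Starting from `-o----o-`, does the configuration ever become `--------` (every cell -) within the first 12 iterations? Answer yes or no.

no

iteration 1: ooo--ooo
iteration 2: --ooo---
iteration 3: -o--oo--
iteration 4: oooo-oo-
iteration 5: ---o--o-
iteration 6: --oooooo
iteration 7: oo-----o
iteration 8: -oo---o-
iteration 9: o-oo-ooo
iteration 10: o--o----
iteration 11: ooooo--o
iteration 12: ----ooo-
iteration 12 is ----ooo-, still not uniform -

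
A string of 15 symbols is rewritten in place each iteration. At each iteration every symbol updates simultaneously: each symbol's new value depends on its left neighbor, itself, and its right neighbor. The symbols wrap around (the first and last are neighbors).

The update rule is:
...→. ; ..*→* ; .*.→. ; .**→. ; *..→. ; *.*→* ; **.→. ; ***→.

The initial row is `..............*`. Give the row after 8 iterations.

iteration 1: .............*.
iteration 2: ............*..
iteration 3: ...........*...
iteration 4: ..........*....
iteration 5: .........*.....
iteration 6: ........*......
iteration 7: .......*.......
iteration 8: ......*........

......*........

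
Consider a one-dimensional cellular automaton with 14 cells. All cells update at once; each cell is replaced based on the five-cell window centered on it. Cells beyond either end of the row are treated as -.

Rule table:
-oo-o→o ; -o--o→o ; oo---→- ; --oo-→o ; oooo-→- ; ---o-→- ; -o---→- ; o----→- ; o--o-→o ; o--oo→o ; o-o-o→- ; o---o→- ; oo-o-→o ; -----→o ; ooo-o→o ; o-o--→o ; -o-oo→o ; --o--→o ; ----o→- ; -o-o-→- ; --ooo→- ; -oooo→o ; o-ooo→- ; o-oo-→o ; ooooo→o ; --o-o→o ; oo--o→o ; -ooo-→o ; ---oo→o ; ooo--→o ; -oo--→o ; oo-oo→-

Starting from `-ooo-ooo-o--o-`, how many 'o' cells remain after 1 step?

10

o-oo--ooooooo-
count of o: 10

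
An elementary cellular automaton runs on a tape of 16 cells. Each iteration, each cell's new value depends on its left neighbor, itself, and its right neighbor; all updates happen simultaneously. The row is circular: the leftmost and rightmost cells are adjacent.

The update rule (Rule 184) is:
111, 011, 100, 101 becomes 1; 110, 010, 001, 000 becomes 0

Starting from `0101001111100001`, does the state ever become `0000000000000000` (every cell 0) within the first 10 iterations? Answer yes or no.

no

iteration 1: 1010101111010000
iteration 2: 0101011110101000
iteration 3: 0010111101010100
iteration 4: 0001111010101010
iteration 5: 0001110101010101
iteration 6: 1001101010101010
iteration 7: 0101010101010101
iteration 8: 1010101010101010
iteration 9: 0101010101010101  (repeats iteration 7; period 2)
iteration 10: 1010101010101010
iteration 10 is 1010101010101010, still not uniform 0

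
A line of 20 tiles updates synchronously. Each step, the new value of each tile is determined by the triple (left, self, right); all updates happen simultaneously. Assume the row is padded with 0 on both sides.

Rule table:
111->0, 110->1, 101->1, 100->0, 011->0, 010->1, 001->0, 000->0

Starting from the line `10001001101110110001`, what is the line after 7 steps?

10001000010000010001

10001000110011010001
10001000010001110001
10001000010000010001
10001000010000010001  (fixed point — unchanged through step 7)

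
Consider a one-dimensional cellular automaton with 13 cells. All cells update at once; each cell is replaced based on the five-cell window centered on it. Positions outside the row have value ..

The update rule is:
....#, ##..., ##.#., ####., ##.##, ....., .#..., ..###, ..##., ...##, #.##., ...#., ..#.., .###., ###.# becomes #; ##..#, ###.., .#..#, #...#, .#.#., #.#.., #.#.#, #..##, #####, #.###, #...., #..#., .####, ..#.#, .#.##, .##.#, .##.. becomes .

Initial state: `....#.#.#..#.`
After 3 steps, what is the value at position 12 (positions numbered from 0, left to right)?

#

####.......##
#.#.#.######.
..........#.#
position 12 holds #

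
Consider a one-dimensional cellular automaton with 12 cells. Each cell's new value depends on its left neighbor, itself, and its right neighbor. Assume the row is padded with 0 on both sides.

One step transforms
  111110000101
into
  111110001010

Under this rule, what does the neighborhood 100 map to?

0

At position 5 the neighborhood is 100; the next row has 0 there.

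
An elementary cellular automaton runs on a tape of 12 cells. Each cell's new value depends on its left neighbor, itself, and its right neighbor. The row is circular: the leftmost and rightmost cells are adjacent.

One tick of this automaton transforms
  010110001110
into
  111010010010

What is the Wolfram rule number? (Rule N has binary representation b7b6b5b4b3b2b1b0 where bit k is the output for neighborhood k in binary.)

102

position 9: 111 → 0  (bit 7 = 0)
position 4: 110 → 1  (bit 6 = 1)
position 2: 101 → 1  (bit 5 = 1)
position 5: 100 → 0  (bit 4 = 0)
position 3: 011 → 0  (bit 3 = 0)
position 1: 010 → 1  (bit 2 = 1)
position 0: 001 → 1  (bit 1 = 1)
position 6: 000 → 0  (bit 0 = 0)
bits b7..b0 = 01100110 = 102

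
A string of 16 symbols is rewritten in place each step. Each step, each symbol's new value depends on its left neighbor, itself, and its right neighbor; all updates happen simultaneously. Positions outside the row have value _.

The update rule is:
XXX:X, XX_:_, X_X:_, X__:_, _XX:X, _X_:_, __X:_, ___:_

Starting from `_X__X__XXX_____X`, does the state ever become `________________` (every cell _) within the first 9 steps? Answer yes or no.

_______XX_______
_______X________
________________
all cells are _ at step 3

yes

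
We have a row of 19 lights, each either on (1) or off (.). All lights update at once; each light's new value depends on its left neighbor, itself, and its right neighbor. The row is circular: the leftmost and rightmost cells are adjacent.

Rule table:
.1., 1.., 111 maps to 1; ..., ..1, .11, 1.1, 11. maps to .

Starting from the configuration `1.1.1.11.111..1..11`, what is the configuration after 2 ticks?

..1.1.....1.1.11..1
1.1.11....1.1...1.1

1.1.11....1.1...1.1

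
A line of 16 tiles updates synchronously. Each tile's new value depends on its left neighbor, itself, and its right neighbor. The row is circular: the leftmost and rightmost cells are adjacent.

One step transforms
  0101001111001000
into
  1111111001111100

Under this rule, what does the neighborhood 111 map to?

0

At position 7 the neighborhood is 111; the next row has 0 there.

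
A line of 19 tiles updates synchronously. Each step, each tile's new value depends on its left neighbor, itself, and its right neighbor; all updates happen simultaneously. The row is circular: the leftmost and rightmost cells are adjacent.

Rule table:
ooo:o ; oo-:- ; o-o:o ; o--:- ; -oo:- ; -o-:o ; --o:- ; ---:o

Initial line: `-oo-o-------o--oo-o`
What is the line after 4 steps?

o--oo-ooooo-o----oo
-----o-ooo-oo-oo--o
-ooo-oo-o-o--o----o
o-o-o--oooo--o-oo-o

o-o-o--oooo--o-oo-o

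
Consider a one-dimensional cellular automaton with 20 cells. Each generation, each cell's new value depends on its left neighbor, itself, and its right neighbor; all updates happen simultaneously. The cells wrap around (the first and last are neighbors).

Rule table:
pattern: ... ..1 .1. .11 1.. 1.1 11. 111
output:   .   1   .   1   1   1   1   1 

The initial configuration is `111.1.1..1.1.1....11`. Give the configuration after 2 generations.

1111.1.11.1.1.1..111
11111.1111.1.1.11111

11111.1111.1.1.11111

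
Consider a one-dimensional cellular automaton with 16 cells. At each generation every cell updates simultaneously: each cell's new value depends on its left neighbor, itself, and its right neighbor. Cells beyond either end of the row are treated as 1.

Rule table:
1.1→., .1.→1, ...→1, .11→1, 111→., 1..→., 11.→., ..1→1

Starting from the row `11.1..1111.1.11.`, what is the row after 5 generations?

generation 1: ...1.11....1.1..
generation 2: .111.1..1111.1.1
generation 3: .1...1.11....1.1
generation 4: .1.111.1..1111.1
generation 5: .1.1...1.11....1

.1.1...1.11....1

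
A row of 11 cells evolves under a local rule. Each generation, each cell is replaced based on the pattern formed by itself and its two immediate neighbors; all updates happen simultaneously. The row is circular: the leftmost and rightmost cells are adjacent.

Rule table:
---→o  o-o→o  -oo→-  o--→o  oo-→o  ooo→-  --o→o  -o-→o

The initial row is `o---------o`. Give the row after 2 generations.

---------oo

generation 1: oooooooooo-
generation 2: ---------oo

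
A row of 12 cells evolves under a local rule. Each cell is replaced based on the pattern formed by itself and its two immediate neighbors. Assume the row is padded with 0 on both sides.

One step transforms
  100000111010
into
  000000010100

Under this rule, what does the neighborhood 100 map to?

0

At position 1 the neighborhood is 100; the next row has 0 there.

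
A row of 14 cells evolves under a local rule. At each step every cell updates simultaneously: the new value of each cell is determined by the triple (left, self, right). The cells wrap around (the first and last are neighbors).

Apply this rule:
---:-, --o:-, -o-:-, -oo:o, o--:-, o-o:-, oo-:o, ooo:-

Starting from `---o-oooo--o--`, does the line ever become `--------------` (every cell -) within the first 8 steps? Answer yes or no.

step 1: -----o--o-----
step 2: --------------
all cells are - at step 2

yes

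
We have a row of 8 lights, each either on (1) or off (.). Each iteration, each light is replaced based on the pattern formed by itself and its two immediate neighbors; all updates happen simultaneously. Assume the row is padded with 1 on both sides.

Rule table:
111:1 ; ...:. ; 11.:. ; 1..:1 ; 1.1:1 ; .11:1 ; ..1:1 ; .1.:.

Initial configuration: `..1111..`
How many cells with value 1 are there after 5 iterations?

7

11111.11
1111.111
111.1111
11.11111
1.111111
count of 1: 7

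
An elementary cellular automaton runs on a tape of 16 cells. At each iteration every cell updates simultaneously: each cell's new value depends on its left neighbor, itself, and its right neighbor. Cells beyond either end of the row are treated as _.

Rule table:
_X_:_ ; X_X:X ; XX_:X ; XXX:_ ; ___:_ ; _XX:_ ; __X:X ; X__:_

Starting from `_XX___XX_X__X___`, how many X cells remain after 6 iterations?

4

X_X__X_XX__X____
_X__X_X_X_X_____
X__X_X_X_X______
__X_X_X_X_______
_X_X_X_X________
X_X_X_X_________
count of X: 4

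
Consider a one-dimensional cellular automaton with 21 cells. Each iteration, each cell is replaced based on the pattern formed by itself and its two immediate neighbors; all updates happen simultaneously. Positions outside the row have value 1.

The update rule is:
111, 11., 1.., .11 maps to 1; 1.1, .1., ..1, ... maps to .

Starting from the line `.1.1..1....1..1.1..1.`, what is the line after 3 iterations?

11....1..1....1....1.

....1..1....1....1...
1....1..1....1....1..
11....1..1....1....1.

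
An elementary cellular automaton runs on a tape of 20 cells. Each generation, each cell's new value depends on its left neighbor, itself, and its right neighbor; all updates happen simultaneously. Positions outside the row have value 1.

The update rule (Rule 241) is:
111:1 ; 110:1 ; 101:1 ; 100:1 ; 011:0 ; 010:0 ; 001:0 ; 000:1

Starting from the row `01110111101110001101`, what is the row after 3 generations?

10111011110111100110
11011101111011110011
11101110111101111001

11101110111101111001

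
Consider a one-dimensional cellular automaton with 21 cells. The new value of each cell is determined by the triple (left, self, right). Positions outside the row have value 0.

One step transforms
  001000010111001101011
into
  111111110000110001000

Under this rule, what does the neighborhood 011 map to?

At position 9 the neighborhood is 011; the next row has 0 there.

0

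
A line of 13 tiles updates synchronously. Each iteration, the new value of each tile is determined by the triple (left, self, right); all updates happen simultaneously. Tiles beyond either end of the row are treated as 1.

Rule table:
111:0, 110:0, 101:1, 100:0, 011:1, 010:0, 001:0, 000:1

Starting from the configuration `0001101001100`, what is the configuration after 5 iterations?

0100010001101

0101010001000
1010100100010
0101000001001
1010011100001
0100010001101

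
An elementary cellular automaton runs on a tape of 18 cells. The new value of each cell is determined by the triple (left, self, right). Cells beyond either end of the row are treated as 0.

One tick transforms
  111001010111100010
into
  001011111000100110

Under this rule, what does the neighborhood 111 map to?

0

At position 1 the neighborhood is 111; the next row has 0 there.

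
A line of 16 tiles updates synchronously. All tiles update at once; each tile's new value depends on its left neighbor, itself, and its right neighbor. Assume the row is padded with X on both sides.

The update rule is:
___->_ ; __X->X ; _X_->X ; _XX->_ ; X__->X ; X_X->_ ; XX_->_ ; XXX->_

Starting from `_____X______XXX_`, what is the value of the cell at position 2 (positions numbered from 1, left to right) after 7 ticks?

X___XXX____X____
_X_X___X__XXX__X
_X_XX_XXXX___XX_
_X________X_X___
_XX______XX_XX_X
___X____X_______
X_XXX__XXX_____X
position 2 holds _

_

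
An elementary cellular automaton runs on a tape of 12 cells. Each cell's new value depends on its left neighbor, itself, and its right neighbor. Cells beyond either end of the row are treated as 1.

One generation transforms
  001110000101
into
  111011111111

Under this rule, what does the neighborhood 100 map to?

1

At position 0 the neighborhood is 100; the next row has 1 there.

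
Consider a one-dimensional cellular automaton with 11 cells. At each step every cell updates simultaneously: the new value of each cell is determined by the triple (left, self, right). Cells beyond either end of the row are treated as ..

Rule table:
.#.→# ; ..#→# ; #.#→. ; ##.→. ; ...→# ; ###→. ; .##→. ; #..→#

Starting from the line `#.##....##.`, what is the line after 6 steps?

step 1: #...####..#
step 2: ####....###
step 3: ....####...
step 4: ####....###  (repeats step 2; period 2)
step 6: ####....###

####....###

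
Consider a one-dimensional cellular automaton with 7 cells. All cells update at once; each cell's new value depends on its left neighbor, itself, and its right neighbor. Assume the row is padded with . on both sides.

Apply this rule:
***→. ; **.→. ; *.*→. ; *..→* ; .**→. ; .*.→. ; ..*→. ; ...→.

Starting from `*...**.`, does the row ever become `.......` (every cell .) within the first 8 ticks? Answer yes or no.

.*....*
..*....
...*...
....*..
.....*.
......*
.......
all cells are . at tick 7

yes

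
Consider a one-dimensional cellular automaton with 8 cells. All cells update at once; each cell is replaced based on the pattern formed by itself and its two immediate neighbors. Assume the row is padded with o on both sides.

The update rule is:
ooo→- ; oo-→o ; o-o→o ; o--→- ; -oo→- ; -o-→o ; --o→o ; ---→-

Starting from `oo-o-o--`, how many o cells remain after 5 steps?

4

-ooooo-o
o----oo-
o---o-oo
o--ooo--
o-o--o-o
count of o: 4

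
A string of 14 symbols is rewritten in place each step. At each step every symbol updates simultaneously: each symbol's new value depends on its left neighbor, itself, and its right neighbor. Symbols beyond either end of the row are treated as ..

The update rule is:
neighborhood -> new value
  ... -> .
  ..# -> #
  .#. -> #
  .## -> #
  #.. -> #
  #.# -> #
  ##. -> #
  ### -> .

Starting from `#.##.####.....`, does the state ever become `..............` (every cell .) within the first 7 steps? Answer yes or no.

######..##....
#....######...
##..##....##..
#######..####.
#.....####..##
##...##..#####
###.######...#
step 7 is ###.######...#, still not uniform .

no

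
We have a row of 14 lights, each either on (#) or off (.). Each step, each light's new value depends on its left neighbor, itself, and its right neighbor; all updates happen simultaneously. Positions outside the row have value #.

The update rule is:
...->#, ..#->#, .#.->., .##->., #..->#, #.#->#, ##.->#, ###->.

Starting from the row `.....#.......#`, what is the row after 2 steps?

....##......##

step 1: #####.#######.
step 2: ....##......##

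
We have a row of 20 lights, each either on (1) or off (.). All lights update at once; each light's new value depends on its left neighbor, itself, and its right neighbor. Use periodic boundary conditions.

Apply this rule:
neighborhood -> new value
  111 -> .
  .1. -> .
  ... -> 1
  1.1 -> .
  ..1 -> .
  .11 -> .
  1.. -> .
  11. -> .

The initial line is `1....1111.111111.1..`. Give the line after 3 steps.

..11................
1....111111111111111
..11................

..11................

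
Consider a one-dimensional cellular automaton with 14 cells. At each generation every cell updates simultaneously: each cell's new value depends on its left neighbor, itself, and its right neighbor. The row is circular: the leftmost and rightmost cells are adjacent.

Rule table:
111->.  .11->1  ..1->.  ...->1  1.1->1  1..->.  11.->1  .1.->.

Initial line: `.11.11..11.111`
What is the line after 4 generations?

11.1.11111..1.

generation 1: 111111..1111.1
generation 2: .....1..1..111
generation 3: .111.......1.1
generation 4: 11.1.11111..1.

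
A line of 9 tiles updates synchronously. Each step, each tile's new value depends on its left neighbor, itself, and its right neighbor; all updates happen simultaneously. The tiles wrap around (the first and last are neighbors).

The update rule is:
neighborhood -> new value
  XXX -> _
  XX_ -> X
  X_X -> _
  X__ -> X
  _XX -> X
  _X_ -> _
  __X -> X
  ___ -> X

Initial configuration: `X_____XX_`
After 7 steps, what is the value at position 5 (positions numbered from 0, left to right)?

X

step 1: _XXXXXXX_
step 2: XX_____XX
step 3: _XXXXXXX_  (repeats step 1; period 2)
step 7: _XXXXXXX_
position 5 holds X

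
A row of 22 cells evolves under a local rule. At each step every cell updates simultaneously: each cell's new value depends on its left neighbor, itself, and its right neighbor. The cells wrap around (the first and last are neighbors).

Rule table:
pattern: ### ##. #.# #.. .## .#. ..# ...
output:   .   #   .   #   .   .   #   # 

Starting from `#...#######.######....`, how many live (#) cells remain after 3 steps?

9

.###......#......#####
...#######.######....#
###......#......#####.
count of #: 9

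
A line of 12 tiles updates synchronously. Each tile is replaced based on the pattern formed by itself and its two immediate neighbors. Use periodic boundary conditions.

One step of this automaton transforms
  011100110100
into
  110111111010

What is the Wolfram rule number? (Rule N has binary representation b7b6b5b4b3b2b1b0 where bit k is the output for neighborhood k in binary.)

position 2: 111 → 0  (bit 7 = 0)
position 3: 110 → 1  (bit 6 = 1)
position 8: 101 → 1  (bit 5 = 1)
position 4: 100 → 1  (bit 4 = 1)
position 1: 011 → 1  (bit 3 = 1)
position 9: 010 → 0  (bit 2 = 0)
position 0: 001 → 1  (bit 1 = 1)
position 11: 000 → 0  (bit 0 = 0)
bits b7..b0 = 01111010 = 122

122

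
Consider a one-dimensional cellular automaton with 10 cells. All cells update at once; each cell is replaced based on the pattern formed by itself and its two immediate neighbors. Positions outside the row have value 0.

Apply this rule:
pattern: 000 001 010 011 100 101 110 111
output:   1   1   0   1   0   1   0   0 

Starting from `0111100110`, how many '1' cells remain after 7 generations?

5

1100001100
1001111001
0011000010
1110011100
1000110001
0011100110
1110001100
count of 1: 5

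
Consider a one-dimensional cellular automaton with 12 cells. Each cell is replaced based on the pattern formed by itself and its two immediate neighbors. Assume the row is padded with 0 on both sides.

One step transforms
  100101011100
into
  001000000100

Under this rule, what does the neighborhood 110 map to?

1

At position 9 the neighborhood is 110; the next row has 1 there.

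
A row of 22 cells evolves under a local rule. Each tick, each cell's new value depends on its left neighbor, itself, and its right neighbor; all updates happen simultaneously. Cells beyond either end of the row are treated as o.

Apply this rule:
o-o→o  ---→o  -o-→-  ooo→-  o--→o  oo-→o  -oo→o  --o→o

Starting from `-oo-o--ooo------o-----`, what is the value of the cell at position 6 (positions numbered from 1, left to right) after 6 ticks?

o

oooo-ooo-ooooooo-ooooo
---ooo-ooo-----ooo----
oooo-ooo-ooooooo-ooooo  (repeats tick 1; period 2)
tick 6: ---ooo-ooo-----ooo----
position 6 holds o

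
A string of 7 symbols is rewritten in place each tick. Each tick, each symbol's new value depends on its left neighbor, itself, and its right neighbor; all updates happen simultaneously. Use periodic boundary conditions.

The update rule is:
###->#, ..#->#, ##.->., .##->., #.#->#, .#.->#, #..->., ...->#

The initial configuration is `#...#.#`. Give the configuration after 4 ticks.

.##.###

..####.
##.##..
..#...#
.##.###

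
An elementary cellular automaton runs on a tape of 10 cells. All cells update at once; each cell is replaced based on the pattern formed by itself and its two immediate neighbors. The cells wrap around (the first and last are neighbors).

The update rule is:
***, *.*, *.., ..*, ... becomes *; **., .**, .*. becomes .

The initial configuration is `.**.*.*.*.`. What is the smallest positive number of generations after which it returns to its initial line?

generation 1: *..*.*.*.*
generation 2: .**.*.*.*.

2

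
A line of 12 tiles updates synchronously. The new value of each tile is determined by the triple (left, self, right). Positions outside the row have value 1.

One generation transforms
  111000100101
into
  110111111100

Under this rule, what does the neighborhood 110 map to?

0

At position 2 the neighborhood is 110; the next row has 0 there.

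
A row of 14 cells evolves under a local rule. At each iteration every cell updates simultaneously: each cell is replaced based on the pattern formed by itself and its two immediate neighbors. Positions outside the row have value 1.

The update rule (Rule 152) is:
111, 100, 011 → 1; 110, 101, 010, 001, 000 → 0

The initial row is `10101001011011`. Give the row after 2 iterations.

00000100010011
10000010001011

10000010001011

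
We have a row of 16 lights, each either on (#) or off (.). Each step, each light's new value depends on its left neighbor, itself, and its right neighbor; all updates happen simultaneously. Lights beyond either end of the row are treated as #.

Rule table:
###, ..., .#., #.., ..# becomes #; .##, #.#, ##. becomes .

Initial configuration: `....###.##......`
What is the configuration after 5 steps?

step 1: ####.#....######
step 2: ###..#####.#####
step 3: ##.##.###...####
step 4: #......#.###.###
step 5: .#######..#...##

.#######..#...##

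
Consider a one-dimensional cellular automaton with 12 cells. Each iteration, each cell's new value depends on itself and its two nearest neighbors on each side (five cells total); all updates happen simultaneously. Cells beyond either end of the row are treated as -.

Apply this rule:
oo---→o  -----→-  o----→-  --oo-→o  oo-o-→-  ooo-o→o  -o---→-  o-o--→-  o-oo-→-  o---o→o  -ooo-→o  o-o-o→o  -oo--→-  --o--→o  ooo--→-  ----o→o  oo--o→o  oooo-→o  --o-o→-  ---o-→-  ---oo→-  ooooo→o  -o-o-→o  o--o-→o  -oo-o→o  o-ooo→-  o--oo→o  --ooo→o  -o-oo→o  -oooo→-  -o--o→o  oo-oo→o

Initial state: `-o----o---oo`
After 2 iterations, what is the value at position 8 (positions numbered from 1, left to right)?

-o--o-o-o-o-
-ooo-ooooo--
position 8 holds o

o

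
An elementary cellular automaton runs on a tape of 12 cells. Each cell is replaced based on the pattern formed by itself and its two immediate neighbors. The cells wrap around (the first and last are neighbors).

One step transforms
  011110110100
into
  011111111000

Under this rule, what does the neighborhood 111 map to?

At position 2 the neighborhood is 111; the next row has 1 there.

1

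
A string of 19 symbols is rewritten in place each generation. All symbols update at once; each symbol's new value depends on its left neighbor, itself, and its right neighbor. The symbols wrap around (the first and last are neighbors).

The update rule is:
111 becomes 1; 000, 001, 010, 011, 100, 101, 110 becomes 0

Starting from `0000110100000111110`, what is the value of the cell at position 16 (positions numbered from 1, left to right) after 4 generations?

0000000000000011100
0000000000000001000
0000000000000000000
0000000000000000000
position 16 holds 0

0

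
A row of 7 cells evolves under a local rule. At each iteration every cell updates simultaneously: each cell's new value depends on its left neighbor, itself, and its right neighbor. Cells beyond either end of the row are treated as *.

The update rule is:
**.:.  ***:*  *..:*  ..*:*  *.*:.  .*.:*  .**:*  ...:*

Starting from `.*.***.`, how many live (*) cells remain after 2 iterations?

4

.*.**..
.*.*.**
count of *: 4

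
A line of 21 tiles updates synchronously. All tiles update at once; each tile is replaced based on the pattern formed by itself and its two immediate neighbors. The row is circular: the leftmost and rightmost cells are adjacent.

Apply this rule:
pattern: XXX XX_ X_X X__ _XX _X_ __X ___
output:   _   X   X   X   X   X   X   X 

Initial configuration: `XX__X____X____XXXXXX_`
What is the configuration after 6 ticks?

XXXXXXXXXXXXXXX____XX
______________XXXXXX_
XXXXXXXXXXXXXXX____XX  (repeats tick 1; period 2)
tick 6: ______________XXXXXX_

______________XXXXXX_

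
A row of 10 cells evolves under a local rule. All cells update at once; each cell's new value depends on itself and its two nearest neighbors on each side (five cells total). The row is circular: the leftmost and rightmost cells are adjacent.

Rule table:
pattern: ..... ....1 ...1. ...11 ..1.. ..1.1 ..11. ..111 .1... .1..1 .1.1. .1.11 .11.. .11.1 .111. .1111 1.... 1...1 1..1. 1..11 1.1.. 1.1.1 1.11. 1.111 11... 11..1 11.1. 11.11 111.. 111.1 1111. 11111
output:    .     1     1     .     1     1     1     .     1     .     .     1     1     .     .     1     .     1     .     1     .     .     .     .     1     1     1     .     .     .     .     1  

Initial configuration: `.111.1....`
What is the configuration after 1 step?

....1.1..1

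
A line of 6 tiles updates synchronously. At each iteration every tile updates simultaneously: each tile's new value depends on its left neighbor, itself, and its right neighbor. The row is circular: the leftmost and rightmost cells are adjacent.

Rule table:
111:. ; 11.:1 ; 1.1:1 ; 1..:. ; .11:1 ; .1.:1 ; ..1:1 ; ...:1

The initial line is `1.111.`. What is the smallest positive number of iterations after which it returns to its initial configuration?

9

iteration 1: 111.11
iteration 2: ..111.
iteration 3: 111.1.
iteration 4: 1.1111
iteration 5: 111...
iteration 6: 1.1.11
iteration 7: 11111.
iteration 8: 1...11
iteration 9: 1.111.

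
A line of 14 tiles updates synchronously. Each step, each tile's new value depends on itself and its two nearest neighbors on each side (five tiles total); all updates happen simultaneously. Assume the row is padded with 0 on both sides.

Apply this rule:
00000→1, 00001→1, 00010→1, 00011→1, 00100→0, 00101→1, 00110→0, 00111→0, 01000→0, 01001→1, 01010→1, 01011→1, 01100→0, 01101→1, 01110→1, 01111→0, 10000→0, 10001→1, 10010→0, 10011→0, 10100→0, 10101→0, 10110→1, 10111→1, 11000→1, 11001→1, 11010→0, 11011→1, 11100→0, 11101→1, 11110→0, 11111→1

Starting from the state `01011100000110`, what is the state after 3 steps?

11111010111001
00101001110100
11110100110000

11110100110000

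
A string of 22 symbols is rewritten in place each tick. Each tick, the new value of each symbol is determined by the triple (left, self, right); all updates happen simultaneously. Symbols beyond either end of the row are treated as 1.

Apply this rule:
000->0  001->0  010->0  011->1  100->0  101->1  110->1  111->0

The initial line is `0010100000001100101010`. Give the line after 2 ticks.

0000000000001100001011

tick 1: 0001000000001100010101
tick 2: 0000000000001100001011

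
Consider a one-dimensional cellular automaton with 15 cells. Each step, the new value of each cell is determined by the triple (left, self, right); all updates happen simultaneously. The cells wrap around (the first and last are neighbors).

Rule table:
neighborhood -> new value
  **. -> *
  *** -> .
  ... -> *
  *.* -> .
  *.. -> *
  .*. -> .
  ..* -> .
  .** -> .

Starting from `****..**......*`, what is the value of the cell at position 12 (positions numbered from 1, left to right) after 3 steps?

...**..******..
**..**......***
.**..******....
position 12 holds .

.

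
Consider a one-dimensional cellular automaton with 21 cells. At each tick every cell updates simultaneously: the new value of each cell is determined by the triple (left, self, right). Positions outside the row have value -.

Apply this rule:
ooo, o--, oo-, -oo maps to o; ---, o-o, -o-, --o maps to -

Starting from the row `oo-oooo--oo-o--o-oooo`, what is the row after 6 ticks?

oo-ooooo-ooooooo-oooo

tick 1: oo-ooooo-oo--o---oooo
tick 2: oo-ooooo-ooo--o--oooo
tick 3: oo-ooooo-oooo--o-oooo
tick 4: oo-ooooo-ooooo---oooo
tick 5: oo-ooooo-oooooo--oooo
tick 6: oo-ooooo-ooooooo-oooo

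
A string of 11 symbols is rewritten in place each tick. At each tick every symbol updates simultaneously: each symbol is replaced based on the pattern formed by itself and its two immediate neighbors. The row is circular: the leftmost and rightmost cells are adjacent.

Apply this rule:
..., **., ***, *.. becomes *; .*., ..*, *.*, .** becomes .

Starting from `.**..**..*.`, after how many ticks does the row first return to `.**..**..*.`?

11

tick 1: ..**..**..*
tick 2: *..**..**..
tick 3: .*..**..**.
tick 4: ..*..**..**
tick 5: *..*..**..*
tick 6: **..*..**..
tick 7: .**..*..**.
tick 8: ..**..*..**
tick 9: *..**..*..*
tick 10: **..**..*..
tick 11: .**..**..*.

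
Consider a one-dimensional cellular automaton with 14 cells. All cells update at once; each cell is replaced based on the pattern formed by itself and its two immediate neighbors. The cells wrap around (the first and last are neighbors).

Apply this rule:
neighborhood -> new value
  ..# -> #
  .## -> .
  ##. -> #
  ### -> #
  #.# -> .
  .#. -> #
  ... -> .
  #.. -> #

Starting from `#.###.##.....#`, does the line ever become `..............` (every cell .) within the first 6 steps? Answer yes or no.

no

step 1: #..##..##...#.
step 2: ###.###.##.##.
step 3: .##..##..#..#.
step 4: #.###.########
step 5: #..##..#######
step 6: ###.###.######
step 6 is ###.###.######, still not uniform .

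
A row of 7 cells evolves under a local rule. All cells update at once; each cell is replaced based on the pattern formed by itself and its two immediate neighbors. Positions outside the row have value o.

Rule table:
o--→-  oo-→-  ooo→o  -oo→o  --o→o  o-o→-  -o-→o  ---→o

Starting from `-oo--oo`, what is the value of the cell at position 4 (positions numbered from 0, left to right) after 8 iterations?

iteration 1: -o--ooo
iteration 2: -o-oooo
iteration 3: -o-oooo  (fixed point — unchanged through iteration 8)
position 4 holds o

o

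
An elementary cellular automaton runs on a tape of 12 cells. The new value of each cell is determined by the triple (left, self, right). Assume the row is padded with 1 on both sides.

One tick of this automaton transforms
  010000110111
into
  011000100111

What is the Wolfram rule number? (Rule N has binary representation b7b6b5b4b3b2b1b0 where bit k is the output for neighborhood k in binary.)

156

position 10: 111 → 1  (bit 7 = 1)
position 7: 110 → 0  (bit 6 = 0)
position 0: 101 → 0  (bit 5 = 0)
position 2: 100 → 1  (bit 4 = 1)
position 6: 011 → 1  (bit 3 = 1)
position 1: 010 → 1  (bit 2 = 1)
position 5: 001 → 0  (bit 1 = 0)
position 3: 000 → 0  (bit 0 = 0)
bits b7..b0 = 10011100 = 156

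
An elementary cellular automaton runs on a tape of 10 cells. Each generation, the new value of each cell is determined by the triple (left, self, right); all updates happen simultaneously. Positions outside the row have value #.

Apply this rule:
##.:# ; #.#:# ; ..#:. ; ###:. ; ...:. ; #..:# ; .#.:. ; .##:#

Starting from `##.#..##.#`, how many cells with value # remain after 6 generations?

4

generation 1: .##.#.####
generation 2: ####.##...
generation 3: ...#####..
generation 4: #..#...##.
generation 5: ##..#..###
generation 6: .##..#.#..
count of #: 4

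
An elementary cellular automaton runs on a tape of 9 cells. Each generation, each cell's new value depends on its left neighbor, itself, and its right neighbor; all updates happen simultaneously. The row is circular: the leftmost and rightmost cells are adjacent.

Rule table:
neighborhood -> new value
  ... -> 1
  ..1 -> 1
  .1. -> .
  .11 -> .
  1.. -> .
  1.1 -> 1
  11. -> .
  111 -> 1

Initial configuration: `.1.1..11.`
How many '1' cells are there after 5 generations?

generation 1: 1.1..1...
generation 2: .1..1..11
generation 3: 1..1..1..
generation 4: ..1..1..1
generation 5: .1..1..1.
count of 1: 3

3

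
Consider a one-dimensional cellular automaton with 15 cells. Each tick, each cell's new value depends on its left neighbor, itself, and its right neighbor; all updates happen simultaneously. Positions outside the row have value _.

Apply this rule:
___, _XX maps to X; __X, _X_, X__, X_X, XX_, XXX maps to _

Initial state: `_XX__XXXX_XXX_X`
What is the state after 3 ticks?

XX___X_X__X_X__

_X___X____X____
___X___XX___XXX
XX___X_X__X_X__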